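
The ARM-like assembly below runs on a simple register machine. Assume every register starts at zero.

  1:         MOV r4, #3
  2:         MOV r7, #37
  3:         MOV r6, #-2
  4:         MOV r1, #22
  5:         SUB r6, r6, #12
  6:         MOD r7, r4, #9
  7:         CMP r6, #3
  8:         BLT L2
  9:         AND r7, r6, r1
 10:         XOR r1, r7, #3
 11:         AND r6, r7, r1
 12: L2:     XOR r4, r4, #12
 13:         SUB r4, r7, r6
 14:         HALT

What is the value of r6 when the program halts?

after MOV r4, #3: r4=3
after MOV r7, #37: r7=37
after MOV r6, #-2: r6=-2
after MOV r1, #22: r1=22
after SUB r6, r6, #12: r6=(-2)-12=-14
after MOD r7, r4, #9: r7=3%9=3
CMP r6, #3  (cmp -14,3)
BLT L2: taken
after XOR r4, r4, #12: r4=3^12=15
after SUB r4, r7, r6: r4=3-(-14)=17
halt.

-14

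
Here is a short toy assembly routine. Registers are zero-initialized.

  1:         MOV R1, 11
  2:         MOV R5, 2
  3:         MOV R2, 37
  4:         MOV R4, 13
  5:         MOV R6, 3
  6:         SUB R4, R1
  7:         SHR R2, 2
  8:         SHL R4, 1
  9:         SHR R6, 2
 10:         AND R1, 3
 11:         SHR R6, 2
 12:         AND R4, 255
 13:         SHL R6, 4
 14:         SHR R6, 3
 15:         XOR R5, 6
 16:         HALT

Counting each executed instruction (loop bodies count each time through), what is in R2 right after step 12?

R1=11
R5=2
R2=37
R4=13
R6=3
R4=13-11=2
R2=37>>2=9
R4=2<<1=4
R6=3>>2=0
R1=11&3=3
R6=0>>2=0
R4=4&255=4
After step 12: R2 = 9.

9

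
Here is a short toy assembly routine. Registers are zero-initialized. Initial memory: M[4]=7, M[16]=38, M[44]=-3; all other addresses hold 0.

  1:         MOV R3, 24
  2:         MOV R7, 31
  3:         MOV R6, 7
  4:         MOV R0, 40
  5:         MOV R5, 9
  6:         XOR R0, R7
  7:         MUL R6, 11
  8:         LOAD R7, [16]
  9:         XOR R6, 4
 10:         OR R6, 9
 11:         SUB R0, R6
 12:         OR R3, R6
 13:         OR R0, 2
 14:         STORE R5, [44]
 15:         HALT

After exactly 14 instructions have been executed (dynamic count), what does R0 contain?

MOV R3, 24 → R3=24
MOV R7, 31 → R7=31
MOV R6, 7 → R6=7
MOV R0, 40 → R0=40
MOV R5, 9 → R5=9
XOR R0, R7 → R0=40^31=55
MUL R6, 11 → R6=7*11=77
LOAD R7, [16] → R7=M[16]=38
XOR R6, 4 → R6=77^4=73
OR R6, 9 → R6=73|9=73
SUB R0, R6 → R0=55-73=-18
OR R3, R6 → R3=24|73=89
OR R0, 2 → R0=(-18)|2=-18
STORE R5, [44] → M[44]=9
After step 14: R0 = -18.

-18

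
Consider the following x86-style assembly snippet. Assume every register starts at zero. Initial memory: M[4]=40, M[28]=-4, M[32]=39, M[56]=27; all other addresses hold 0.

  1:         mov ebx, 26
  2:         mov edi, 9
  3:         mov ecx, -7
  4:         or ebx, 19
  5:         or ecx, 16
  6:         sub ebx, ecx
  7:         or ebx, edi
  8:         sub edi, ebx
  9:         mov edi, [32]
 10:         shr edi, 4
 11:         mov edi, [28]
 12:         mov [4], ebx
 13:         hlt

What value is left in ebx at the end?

mov ebx, 26 → ebx=26
mov edi, 9 → edi=9
mov ecx, -7 → ecx=-7
or ebx, 19 → ebx=26|19=27
or ecx, 16 → ecx=(-7)|16=-7
sub ebx, ecx → ebx=27-(-7)=34
or ebx, edi → ebx=34|9=43
sub edi, ebx → edi=9-43=-34
mov edi, [32] → edi=M[32]=39
shr edi, 4 → edi=39>>4=2
mov edi, [28] → edi=M[28]=-4
mov [4], ebx → M[4]=43
halt.

43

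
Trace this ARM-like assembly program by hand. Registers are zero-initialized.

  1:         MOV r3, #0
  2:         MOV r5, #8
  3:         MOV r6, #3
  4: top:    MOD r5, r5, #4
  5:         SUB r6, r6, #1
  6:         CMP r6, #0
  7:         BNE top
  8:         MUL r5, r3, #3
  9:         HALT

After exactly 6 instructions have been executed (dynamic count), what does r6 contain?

r3=0
r5=8
r6=3
r5=8%4=0
r6=3-1=2
CMP r6, #0  (cmp 2,0)
After step 6: r6 = 2.

2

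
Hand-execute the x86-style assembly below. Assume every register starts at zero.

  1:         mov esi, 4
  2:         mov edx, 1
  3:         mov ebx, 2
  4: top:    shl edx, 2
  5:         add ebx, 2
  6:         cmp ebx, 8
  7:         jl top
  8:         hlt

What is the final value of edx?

64

esi=4
edx=1
ebx=2
edx=1<<2=4
ebx=2+2=4
cmp ebx, 8  (cmp 4,8)
jl top: taken
edx=4<<2=16
ebx=4+2=6
cmp ebx, 8  (cmp 6,8)
jl top: taken
edx=16<<2=64
ebx=6+2=8
cmp ebx, 8  (cmp 8,8)
jl top: not taken
halt.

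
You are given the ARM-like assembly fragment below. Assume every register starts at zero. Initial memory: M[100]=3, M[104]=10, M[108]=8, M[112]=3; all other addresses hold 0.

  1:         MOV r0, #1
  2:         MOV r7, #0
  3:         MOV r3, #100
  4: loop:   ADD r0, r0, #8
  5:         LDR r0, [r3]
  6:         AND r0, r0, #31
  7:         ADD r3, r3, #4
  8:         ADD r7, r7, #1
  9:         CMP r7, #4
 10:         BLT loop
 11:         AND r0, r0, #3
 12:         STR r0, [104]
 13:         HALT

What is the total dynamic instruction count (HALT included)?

MOV r0, #1 → r0=1
MOV r7, #0 → r7=0
MOV r3, #100 → r3=100
ADD r0, r0, #8 → r0=1+8=9
LDR r0, [r3] → r0=M[100]=3
AND r0, r0, #31 → r0=3&31=3
ADD r3, r3, #4 → r3=100+4=104
ADD r7, r7, #1 → r7=0+1=1
CMP r7, #4  (cmp 1,4)
BLT loop: taken
ADD r0, r0, #8 → r0=3+8=11
LDR r0, [r3] → r0=M[104]=10
AND r0, r0, #31 → r0=10&31=10
ADD r3, r3, #4 → r3=104+4=108
ADD r7, r7, #1 → r7=1+1=2
CMP r7, #4  (cmp 2,4)
BLT loop: taken
ADD r0, r0, #8 → r0=10+8=18
LDR r0, [r3] → r0=M[108]=8
AND r0, r0, #31 → r0=8&31=8
ADD r3, r3, #4 → r3=108+4=112
ADD r7, r7, #1 → r7=2+1=3
CMP r7, #4  (cmp 3,4)
BLT loop: taken
ADD r0, r0, #8 → r0=8+8=16
LDR r0, [r3] → r0=M[112]=3
AND r0, r0, #31 → r0=3&31=3
ADD r3, r3, #4 → r3=112+4=116
ADD r7, r7, #1 → r7=3+1=4
CMP r7, #4  (cmp 4,4)
BLT loop: not taken
AND r0, r0, #3 → r0=3&3=3
STR r0, [104] → M[104]=3
halt.
Total executed instructions: 34.

34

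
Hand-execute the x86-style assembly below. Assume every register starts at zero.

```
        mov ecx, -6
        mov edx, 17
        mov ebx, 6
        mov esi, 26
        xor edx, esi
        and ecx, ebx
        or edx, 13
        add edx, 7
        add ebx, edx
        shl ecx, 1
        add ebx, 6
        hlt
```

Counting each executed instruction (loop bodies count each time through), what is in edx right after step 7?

15

mov ecx, -6 → ecx=-6
mov edx, 17 → edx=17
mov ebx, 6 → ebx=6
mov esi, 26 → esi=26
xor edx, esi → edx=17^26=11
and ecx, ebx → ecx=(-6)&6=2
or edx, 13 → edx=11|13=15
After step 7: edx = 15.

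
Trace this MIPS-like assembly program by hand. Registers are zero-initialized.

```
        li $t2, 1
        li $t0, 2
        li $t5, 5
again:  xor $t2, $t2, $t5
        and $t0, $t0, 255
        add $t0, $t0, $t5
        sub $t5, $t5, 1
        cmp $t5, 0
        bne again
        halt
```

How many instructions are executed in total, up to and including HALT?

34

$t2=1
$t0=2
$t5=5
$t2=1^5=4
$t0=2&255=2
$t0=2+5=7
$t5=5-1=4
cmp $t5, 0  (cmp 4,0)
bne again: taken
$t2=4^4=0
$t0=7&255=7
$t0=7+4=11
$t5=4-1=3
cmp $t5, 0  (cmp 3,0)
bne again: taken
$t2=0^3=3
$t0=11&255=11
$t0=11+3=14
$t5=3-1=2
cmp $t5, 0  (cmp 2,0)
bne again: taken
$t2=3^2=1
$t0=14&255=14
$t0=14+2=16
$t5=2-1=1
cmp $t5, 0  (cmp 1,0)
bne again: taken
$t2=1^1=0
$t0=16&255=16
$t0=16+1=17
$t5=1-1=0
cmp $t5, 0  (cmp 0,0)
bne again: not taken
halt.
Total executed instructions: 34.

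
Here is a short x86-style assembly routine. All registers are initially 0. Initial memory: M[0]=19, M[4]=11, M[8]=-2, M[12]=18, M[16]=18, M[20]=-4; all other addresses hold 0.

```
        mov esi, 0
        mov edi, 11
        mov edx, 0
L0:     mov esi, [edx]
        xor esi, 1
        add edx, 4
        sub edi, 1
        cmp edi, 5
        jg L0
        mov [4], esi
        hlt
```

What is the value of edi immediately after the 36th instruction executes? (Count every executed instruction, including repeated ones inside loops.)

mov esi, 0 → esi=0
mov edi, 11 → edi=11
mov edx, 0 → edx=0
mov esi, [edx] → esi=M[0]=19
xor esi, 1 → esi=19^1=18
add edx, 4 → edx=0+4=4
sub edi, 1 → edi=11-1=10
cmp edi, 5  (cmp 10,5)
jg L0: taken
mov esi, [edx] → esi=M[4]=11
xor esi, 1 → esi=11^1=10
add edx, 4 → edx=4+4=8
sub edi, 1 → edi=10-1=9
cmp edi, 5  (cmp 9,5)
jg L0: taken
mov esi, [edx] → esi=M[8]=-2
xor esi, 1 → esi=(-2)^1=-1
add edx, 4 → edx=8+4=12
sub edi, 1 → edi=9-1=8
cmp edi, 5  (cmp 8,5)
jg L0: taken
mov esi, [edx] → esi=M[12]=18
xor esi, 1 → esi=18^1=19
add edx, 4 → edx=12+4=16
sub edi, 1 → edi=8-1=7
cmp edi, 5  (cmp 7,5)
jg L0: taken
mov esi, [edx] → esi=M[16]=18
xor esi, 1 → esi=18^1=19
add edx, 4 → edx=16+4=20
sub edi, 1 → edi=7-1=6
cmp edi, 5  (cmp 6,5)
jg L0: taken
mov esi, [edx] → esi=M[20]=-4
xor esi, 1 → esi=(-4)^1=-3
add edx, 4 → edx=20+4=24
After step 36: edi = 6.

6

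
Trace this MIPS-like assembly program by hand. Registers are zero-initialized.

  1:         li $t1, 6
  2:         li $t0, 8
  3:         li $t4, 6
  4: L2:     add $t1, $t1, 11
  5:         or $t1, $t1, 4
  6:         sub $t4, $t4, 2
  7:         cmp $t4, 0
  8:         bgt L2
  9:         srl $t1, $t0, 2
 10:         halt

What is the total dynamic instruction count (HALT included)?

20

$t1=6
$t0=8
$t4=6
$t1=6+11=17
$t1=17|4=21
$t4=6-2=4
cmp $t4, 0  (cmp 4,0)
bgt L2: taken
$t1=21+11=32
$t1=32|4=36
$t4=4-2=2
cmp $t4, 0  (cmp 2,0)
bgt L2: taken
$t1=36+11=47
$t1=47|4=47
$t4=2-2=0
cmp $t4, 0  (cmp 0,0)
bgt L2: not taken
$t1=8>>2=2
halt.
Total executed instructions: 20.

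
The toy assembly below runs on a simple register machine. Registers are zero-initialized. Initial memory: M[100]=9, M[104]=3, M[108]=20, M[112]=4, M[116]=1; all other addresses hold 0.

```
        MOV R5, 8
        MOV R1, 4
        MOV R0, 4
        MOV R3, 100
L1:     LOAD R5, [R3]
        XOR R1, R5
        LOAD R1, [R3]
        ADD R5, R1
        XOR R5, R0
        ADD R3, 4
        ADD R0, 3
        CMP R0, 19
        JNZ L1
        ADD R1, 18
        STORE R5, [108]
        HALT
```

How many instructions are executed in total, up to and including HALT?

52

after MOV R5, 8: R5=8
after MOV R1, 4: R1=4
after MOV R0, 4: R0=4
after MOV R3, 100: R3=100
after LOAD R5, [R3]: R5=M[100]=9
after XOR R1, R5: R1=4^9=13
after LOAD R1, [R3]: R1=M[100]=9
after ADD R5, R1: R5=9+9=18
after XOR R5, R0: R5=18^4=22
after ADD R3, 4: R3=100+4=104
after ADD R0, 3: R0=4+3=7
CMP R0, 19  (cmp 7,19)
JNZ L1: taken
after LOAD R5, [R3]: R5=M[104]=3
after XOR R1, R5: R1=9^3=10
after LOAD R1, [R3]: R1=M[104]=3
after ADD R5, R1: R5=3+3=6
after XOR R5, R0: R5=6^7=1
after ADD R3, 4: R3=104+4=108
after ADD R0, 3: R0=7+3=10
CMP R0, 19  (cmp 10,19)
JNZ L1: taken
after LOAD R5, [R3]: R5=M[108]=20
after XOR R1, R5: R1=3^20=23
after LOAD R1, [R3]: R1=M[108]=20
after ADD R5, R1: R5=20+20=40
after XOR R5, R0: R5=40^10=34
after ADD R3, 4: R3=108+4=112
after ADD R0, 3: R0=10+3=13
CMP R0, 19  (cmp 13,19)
JNZ L1: taken
after LOAD R5, [R3]: R5=M[112]=4
after XOR R1, R5: R1=20^4=16
after LOAD R1, [R3]: R1=M[112]=4
after ADD R5, R1: R5=4+4=8
after XOR R5, R0: R5=8^13=5
after ADD R3, 4: R3=112+4=116
after ADD R0, 3: R0=13+3=16
CMP R0, 19  (cmp 16,19)
JNZ L1: taken
after LOAD R5, [R3]: R5=M[116]=1
after XOR R1, R5: R1=4^1=5
after LOAD R1, [R3]: R1=M[116]=1
after ADD R5, R1: R5=1+1=2
after XOR R5, R0: R5=2^16=18
after ADD R3, 4: R3=116+4=120
after ADD R0, 3: R0=16+3=19
CMP R0, 19  (cmp 19,19)
JNZ L1: not taken
after ADD R1, 18: R1=1+18=19
STORE R5, [108] → M[108]=18
halt.
Total executed instructions: 52.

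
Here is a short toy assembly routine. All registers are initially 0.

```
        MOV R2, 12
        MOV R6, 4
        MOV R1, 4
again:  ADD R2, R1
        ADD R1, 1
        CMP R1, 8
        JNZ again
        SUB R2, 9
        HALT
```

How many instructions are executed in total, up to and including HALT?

21

MOV R2, 12 → R2=12
MOV R6, 4 → R6=4
MOV R1, 4 → R1=4
ADD R2, R1 → R2=12+4=16
ADD R1, 1 → R1=4+1=5
CMP R1, 8  (cmp 5,8)
JNZ again: taken
ADD R2, R1 → R2=16+5=21
ADD R1, 1 → R1=5+1=6
CMP R1, 8  (cmp 6,8)
JNZ again: taken
ADD R2, R1 → R2=21+6=27
ADD R1, 1 → R1=6+1=7
CMP R1, 8  (cmp 7,8)
JNZ again: taken
ADD R2, R1 → R2=27+7=34
ADD R1, 1 → R1=7+1=8
CMP R1, 8  (cmp 8,8)
JNZ again: not taken
SUB R2, 9 → R2=34-9=25
halt.
Total executed instructions: 21.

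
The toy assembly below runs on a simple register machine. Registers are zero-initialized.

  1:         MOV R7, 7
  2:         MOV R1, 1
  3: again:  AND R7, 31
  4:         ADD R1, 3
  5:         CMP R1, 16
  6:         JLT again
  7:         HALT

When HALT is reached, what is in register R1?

16

R7=7
R1=1
R7=7&31=7
R1=1+3=4
CMP R1, 16  (cmp 4,16)
JLT again: taken
R7=7&31=7
R1=4+3=7
CMP R1, 16  (cmp 7,16)
JLT again: taken
R7=7&31=7
R1=7+3=10
CMP R1, 16  (cmp 10,16)
JLT again: taken
R7=7&31=7
R1=10+3=13
CMP R1, 16  (cmp 13,16)
JLT again: taken
R7=7&31=7
R1=13+3=16
CMP R1, 16  (cmp 16,16)
JLT again: not taken
halt.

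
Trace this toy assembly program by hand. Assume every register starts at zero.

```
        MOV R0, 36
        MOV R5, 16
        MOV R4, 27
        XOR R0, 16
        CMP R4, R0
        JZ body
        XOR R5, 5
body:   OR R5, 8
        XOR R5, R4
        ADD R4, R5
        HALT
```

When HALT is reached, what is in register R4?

R0=36
R5=16
R4=27
R0=36^16=52
CMP R4, R0  (cmp 27,52)
JZ body: not taken
R5=16^5=21
R5=21|8=29
R5=29^27=6
R4=27+6=33
halt.

33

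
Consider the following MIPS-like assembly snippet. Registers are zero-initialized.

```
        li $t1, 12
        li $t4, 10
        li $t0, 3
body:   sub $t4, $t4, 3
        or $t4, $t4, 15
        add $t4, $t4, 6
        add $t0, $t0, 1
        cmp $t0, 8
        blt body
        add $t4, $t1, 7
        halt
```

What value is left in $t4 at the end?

19

li $t1, 12 → $t1=12
li $t4, 10 → $t4=10
li $t0, 3 → $t0=3
sub $t4, $t4, 3 → $t4=10-3=7
or $t4, $t4, 15 → $t4=7|15=15
add $t4, $t4, 6 → $t4=15+6=21
add $t0, $t0, 1 → $t0=3+1=4
cmp $t0, 8  (cmp 4,8)
blt body: taken
sub $t4, $t4, 3 → $t4=21-3=18
or $t4, $t4, 15 → $t4=18|15=31
add $t4, $t4, 6 → $t4=31+6=37
add $t0, $t0, 1 → $t0=4+1=5
cmp $t0, 8  (cmp 5,8)
blt body: taken
sub $t4, $t4, 3 → $t4=37-3=34
or $t4, $t4, 15 → $t4=34|15=47
add $t4, $t4, 6 → $t4=47+6=53
add $t0, $t0, 1 → $t0=5+1=6
cmp $t0, 8  (cmp 6,8)
blt body: taken
sub $t4, $t4, 3 → $t4=53-3=50
or $t4, $t4, 15 → $t4=50|15=63
add $t4, $t4, 6 → $t4=63+6=69
add $t0, $t0, 1 → $t0=6+1=7
cmp $t0, 8  (cmp 7,8)
blt body: taken
sub $t4, $t4, 3 → $t4=69-3=66
or $t4, $t4, 15 → $t4=66|15=79
add $t4, $t4, 6 → $t4=79+6=85
add $t0, $t0, 1 → $t0=7+1=8
cmp $t0, 8  (cmp 8,8)
blt body: not taken
add $t4, $t1, 7 → $t4=12+7=19
halt.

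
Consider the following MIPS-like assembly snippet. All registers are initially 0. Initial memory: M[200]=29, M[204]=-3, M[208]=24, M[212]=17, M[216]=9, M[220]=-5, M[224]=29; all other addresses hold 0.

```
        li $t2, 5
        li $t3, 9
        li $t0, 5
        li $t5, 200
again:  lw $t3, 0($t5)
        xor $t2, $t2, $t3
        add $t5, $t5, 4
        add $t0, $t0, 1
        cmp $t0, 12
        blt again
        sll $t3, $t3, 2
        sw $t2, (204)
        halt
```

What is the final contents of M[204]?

li $t2, 5 → $t2=5
li $t3, 9 → $t3=9
li $t0, 5 → $t0=5
li $t5, 200 → $t5=200
lw $t3, 0($t5) → $t3=M[200]=29
xor $t2, $t2, $t3 → $t2=5^29=24
add $t5, $t5, 4 → $t5=200+4=204
add $t0, $t0, 1 → $t0=5+1=6
cmp $t0, 12  (cmp 6,12)
blt again: taken
lw $t3, 0($t5) → $t3=M[204]=-3
xor $t2, $t2, $t3 → $t2=24^(-3)=-27
add $t5, $t5, 4 → $t5=204+4=208
add $t0, $t0, 1 → $t0=6+1=7
cmp $t0, 12  (cmp 7,12)
blt again: taken
lw $t3, 0($t5) → $t3=M[208]=24
xor $t2, $t2, $t3 → $t2=(-27)^24=-3
add $t5, $t5, 4 → $t5=208+4=212
add $t0, $t0, 1 → $t0=7+1=8
cmp $t0, 12  (cmp 8,12)
blt again: taken
lw $t3, 0($t5) → $t3=M[212]=17
xor $t2, $t2, $t3 → $t2=(-3)^17=-20
add $t5, $t5, 4 → $t5=212+4=216
add $t0, $t0, 1 → $t0=8+1=9
cmp $t0, 12  (cmp 9,12)
blt again: taken
lw $t3, 0($t5) → $t3=M[216]=9
xor $t2, $t2, $t3 → $t2=(-20)^9=-27
add $t5, $t5, 4 → $t5=216+4=220
add $t0, $t0, 1 → $t0=9+1=10
cmp $t0, 12  (cmp 10,12)
blt again: taken
lw $t3, 0($t5) → $t3=M[220]=-5
xor $t2, $t2, $t3 → $t2=(-27)^(-5)=30
add $t5, $t5, 4 → $t5=220+4=224
add $t0, $t0, 1 → $t0=10+1=11
cmp $t0, 12  (cmp 11,12)
blt again: taken
lw $t3, 0($t5) → $t3=M[224]=29
xor $t2, $t2, $t3 → $t2=30^29=3
add $t5, $t5, 4 → $t5=224+4=228
add $t0, $t0, 1 → $t0=11+1=12
cmp $t0, 12  (cmp 12,12)
blt again: not taken
sll $t3, $t3, 2 → $t3=29<<2=116
sw $t2, (204) → M[204]=3
halt.

3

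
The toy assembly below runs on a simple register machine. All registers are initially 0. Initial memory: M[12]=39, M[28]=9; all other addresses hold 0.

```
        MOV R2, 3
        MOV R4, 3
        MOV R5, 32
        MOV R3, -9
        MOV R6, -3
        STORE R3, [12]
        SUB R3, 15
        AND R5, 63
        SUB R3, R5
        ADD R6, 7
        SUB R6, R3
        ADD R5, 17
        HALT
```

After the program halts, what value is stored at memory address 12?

MOV R2, 3 → R2=3
MOV R4, 3 → R4=3
MOV R5, 32 → R5=32
MOV R3, -9 → R3=-9
MOV R6, -3 → R6=-3
STORE R3, [12] → M[12]=-9
SUB R3, 15 → R3=(-9)-15=-24
AND R5, 63 → R5=32&63=32
SUB R3, R5 → R3=(-24)-32=-56
ADD R6, 7 → R6=(-3)+7=4
SUB R6, R3 → R6=4-(-56)=60
ADD R5, 17 → R5=32+17=49
halt.

-9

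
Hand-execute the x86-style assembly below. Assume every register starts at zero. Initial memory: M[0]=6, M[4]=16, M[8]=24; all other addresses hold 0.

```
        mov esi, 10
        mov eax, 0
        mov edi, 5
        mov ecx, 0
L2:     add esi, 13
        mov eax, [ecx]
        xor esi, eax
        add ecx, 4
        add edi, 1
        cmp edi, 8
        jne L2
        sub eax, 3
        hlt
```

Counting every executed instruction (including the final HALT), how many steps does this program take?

27

mov esi, 10 → esi=10
mov eax, 0 → eax=0
mov edi, 5 → edi=5
mov ecx, 0 → ecx=0
add esi, 13 → esi=10+13=23
mov eax, [ecx] → eax=M[0]=6
xor esi, eax → esi=23^6=17
add ecx, 4 → ecx=0+4=4
add edi, 1 → edi=5+1=6
cmp edi, 8  (cmp 6,8)
jne L2: taken
add esi, 13 → esi=17+13=30
mov eax, [ecx] → eax=M[4]=16
xor esi, eax → esi=30^16=14
add ecx, 4 → ecx=4+4=8
add edi, 1 → edi=6+1=7
cmp edi, 8  (cmp 7,8)
jne L2: taken
add esi, 13 → esi=14+13=27
mov eax, [ecx] → eax=M[8]=24
xor esi, eax → esi=27^24=3
add ecx, 4 → ecx=8+4=12
add edi, 1 → edi=7+1=8
cmp edi, 8  (cmp 8,8)
jne L2: not taken
sub eax, 3 → eax=24-3=21
halt.
Total executed instructions: 27.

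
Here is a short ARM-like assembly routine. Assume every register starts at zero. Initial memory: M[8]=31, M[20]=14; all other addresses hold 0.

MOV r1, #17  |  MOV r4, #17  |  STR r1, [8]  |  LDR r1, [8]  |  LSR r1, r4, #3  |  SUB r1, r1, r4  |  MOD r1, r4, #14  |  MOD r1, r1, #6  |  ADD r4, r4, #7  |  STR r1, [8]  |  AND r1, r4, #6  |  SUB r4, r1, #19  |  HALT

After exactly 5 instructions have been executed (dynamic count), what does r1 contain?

2

after MOV r1, #17: r1=17
after MOV r4, #17: r4=17
STR r1, [8] → M[8]=17
after LDR r1, [8]: r1=M[8]=17
after LSR r1, r4, #3: r1=17>>3=2
After step 5: r1 = 2.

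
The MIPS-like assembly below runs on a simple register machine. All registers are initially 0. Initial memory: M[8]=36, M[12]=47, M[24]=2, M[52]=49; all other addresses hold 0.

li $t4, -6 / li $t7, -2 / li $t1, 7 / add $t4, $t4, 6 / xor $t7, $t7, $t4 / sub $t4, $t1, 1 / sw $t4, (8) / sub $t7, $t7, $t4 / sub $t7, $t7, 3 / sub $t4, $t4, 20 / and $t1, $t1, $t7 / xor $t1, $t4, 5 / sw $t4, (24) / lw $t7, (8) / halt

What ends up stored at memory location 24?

-14

after li $t4, -6: $t4=-6
after li $t7, -2: $t7=-2
after li $t1, 7: $t1=7
after add $t4, $t4, 6: $t4=(-6)+6=0
after xor $t7, $t7, $t4: $t7=(-2)^0=-2
after sub $t4, $t1, 1: $t4=7-1=6
sw $t4, (8) → M[8]=6
after sub $t7, $t7, $t4: $t7=(-2)-6=-8
after sub $t7, $t7, 3: $t7=(-8)-3=-11
after sub $t4, $t4, 20: $t4=6-20=-14
after and $t1, $t1, $t7: $t1=7&(-11)=5
after xor $t1, $t4, 5: $t1=(-14)^5=-9
sw $t4, (24) → M[24]=-14
after lw $t7, (8): $t7=M[8]=6
halt.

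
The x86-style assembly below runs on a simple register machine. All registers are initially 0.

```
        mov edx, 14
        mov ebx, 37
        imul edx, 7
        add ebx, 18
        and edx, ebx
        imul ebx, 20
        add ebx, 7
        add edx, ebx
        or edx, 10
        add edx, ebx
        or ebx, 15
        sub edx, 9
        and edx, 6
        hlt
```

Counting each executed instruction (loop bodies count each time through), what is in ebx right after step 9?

1107

edx=14
ebx=37
edx=14*7=98
ebx=37+18=55
edx=98&55=34
ebx=55*20=1100
ebx=1100+7=1107
edx=34+1107=1141
edx=1141|10=1151
After step 9: ebx = 1107.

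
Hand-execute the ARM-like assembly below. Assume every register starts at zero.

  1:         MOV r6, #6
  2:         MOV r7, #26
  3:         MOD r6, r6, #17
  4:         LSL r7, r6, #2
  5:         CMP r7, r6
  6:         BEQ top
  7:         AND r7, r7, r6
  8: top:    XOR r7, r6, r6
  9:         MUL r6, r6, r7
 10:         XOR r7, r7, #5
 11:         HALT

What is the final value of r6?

0

MOV r6, #6 → r6=6
MOV r7, #26 → r7=26
MOD r6, r6, #17 → r6=6%17=6
LSL r7, r6, #2 → r7=6<<2=24
CMP r7, r6  (cmp 24,6)
BEQ top: not taken
AND r7, r7, r6 → r7=24&6=0
XOR r7, r6, r6 → r7=6^6=0
MUL r6, r6, r7 → r6=6*0=0
XOR r7, r7, #5 → r7=0^5=5
halt.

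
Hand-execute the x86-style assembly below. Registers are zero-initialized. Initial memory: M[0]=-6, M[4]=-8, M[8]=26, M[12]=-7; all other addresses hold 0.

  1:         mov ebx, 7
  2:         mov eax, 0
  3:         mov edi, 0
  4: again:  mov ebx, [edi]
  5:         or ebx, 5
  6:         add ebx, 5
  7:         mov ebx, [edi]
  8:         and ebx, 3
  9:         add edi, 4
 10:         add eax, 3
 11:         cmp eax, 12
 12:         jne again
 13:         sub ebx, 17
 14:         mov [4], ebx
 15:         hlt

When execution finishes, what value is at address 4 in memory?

-16

after mov ebx, 7: ebx=7
after mov eax, 0: eax=0
after mov edi, 0: edi=0
after mov ebx, [edi]: ebx=M[0]=-6
after or ebx, 5: ebx=(-6)|5=-1
after add ebx, 5: ebx=(-1)+5=4
after mov ebx, [edi]: ebx=M[0]=-6
after and ebx, 3: ebx=(-6)&3=2
after add edi, 4: edi=0+4=4
after add eax, 3: eax=0+3=3
cmp eax, 12  (cmp 3,12)
jne again: taken
after mov ebx, [edi]: ebx=M[4]=-8
after or ebx, 5: ebx=(-8)|5=-3
after add ebx, 5: ebx=(-3)+5=2
after mov ebx, [edi]: ebx=M[4]=-8
after and ebx, 3: ebx=(-8)&3=0
after add edi, 4: edi=4+4=8
after add eax, 3: eax=3+3=6
cmp eax, 12  (cmp 6,12)
jne again: taken
after mov ebx, [edi]: ebx=M[8]=26
after or ebx, 5: ebx=26|5=31
after add ebx, 5: ebx=31+5=36
after mov ebx, [edi]: ebx=M[8]=26
after and ebx, 3: ebx=26&3=2
after add edi, 4: edi=8+4=12
after add eax, 3: eax=6+3=9
cmp eax, 12  (cmp 9,12)
jne again: taken
after mov ebx, [edi]: ebx=M[12]=-7
after or ebx, 5: ebx=(-7)|5=-3
after add ebx, 5: ebx=(-3)+5=2
after mov ebx, [edi]: ebx=M[12]=-7
after and ebx, 3: ebx=(-7)&3=1
after add edi, 4: edi=12+4=16
after add eax, 3: eax=9+3=12
cmp eax, 12  (cmp 12,12)
jne again: not taken
after sub ebx, 17: ebx=1-17=-16
mov [4], ebx → M[4]=-16
halt.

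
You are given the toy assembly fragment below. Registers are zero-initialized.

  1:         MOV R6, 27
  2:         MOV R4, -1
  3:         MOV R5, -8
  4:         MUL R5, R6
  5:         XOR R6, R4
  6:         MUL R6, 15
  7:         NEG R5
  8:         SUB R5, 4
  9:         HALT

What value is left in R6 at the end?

-420

after MOV R6, 27: R6=27
after MOV R4, -1: R4=-1
after MOV R5, -8: R5=-8
after MUL R5, R6: R5=(-8)*27=-216
after XOR R6, R4: R6=27^(-1)=-28
after MUL R6, 15: R6=(-28)*15=-420
after NEG R5: R5=-(-216)=216
after SUB R5, 4: R5=216-4=212
halt.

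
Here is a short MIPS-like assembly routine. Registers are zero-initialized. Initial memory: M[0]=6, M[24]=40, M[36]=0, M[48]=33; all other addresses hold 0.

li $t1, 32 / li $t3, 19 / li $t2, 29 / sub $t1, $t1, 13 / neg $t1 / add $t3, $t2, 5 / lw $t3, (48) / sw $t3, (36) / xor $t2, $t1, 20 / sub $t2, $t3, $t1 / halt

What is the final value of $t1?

-19

$t1=32
$t3=19
$t2=29
$t1=32-13=19
$t1=-(19)=-19
$t3=29+5=34
$t3=M[48]=33
sw $t3, (36) → M[36]=33
$t2=(-19)^20=-7
$t2=33-(-19)=52
halt.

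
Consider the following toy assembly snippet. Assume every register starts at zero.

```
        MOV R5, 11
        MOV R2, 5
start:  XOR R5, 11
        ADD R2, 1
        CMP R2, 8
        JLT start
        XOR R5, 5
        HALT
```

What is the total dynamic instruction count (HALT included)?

after MOV R5, 11: R5=11
after MOV R2, 5: R2=5
after XOR R5, 11: R5=11^11=0
after ADD R2, 1: R2=5+1=6
CMP R2, 8  (cmp 6,8)
JLT start: taken
after XOR R5, 11: R5=0^11=11
after ADD R2, 1: R2=6+1=7
CMP R2, 8  (cmp 7,8)
JLT start: taken
after XOR R5, 11: R5=11^11=0
after ADD R2, 1: R2=7+1=8
CMP R2, 8  (cmp 8,8)
JLT start: not taken
after XOR R5, 5: R5=0^5=5
halt.
Total executed instructions: 16.

16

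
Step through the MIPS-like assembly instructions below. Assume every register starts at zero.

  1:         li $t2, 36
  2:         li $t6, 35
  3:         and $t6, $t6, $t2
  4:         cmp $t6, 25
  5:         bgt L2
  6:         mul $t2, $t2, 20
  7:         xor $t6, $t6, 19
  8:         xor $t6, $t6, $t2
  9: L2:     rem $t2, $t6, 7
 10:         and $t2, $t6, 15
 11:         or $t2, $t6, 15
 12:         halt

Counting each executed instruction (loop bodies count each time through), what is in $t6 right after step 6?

li $t2, 36 → $t2=36
li $t6, 35 → $t6=35
and $t6, $t6, $t2 → $t6=35&36=32
cmp $t6, 25  (cmp 32,25)
bgt L2: taken
rem $t2, $t6, 7 → $t2=32%7=4
After step 6: $t6 = 32.

32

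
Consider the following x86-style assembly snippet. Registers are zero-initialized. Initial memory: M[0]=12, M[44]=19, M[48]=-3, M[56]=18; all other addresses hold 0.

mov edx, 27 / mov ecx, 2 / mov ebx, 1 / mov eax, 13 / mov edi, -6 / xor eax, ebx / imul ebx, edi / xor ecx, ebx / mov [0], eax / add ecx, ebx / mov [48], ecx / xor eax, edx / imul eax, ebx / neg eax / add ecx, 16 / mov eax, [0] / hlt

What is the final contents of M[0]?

12

after mov edx, 27: edx=27
after mov ecx, 2: ecx=2
after mov ebx, 1: ebx=1
after mov eax, 13: eax=13
after mov edi, -6: edi=-6
after xor eax, ebx: eax=13^1=12
after imul ebx, edi: ebx=1*(-6)=-6
after xor ecx, ebx: ecx=2^(-6)=-8
mov [0], eax → M[0]=12
after add ecx, ebx: ecx=(-8)+(-6)=-14
mov [48], ecx → M[48]=-14
after xor eax, edx: eax=12^27=23
after imul eax, ebx: eax=23*(-6)=-138
after neg eax: eax=-(-138)=138
after add ecx, 16: ecx=(-14)+16=2
after mov eax, [0]: eax=M[0]=12
halt.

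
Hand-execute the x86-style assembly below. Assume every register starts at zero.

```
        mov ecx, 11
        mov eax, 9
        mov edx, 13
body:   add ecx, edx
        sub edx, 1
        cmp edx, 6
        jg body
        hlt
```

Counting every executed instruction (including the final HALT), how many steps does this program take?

after mov ecx, 11: ecx=11
after mov eax, 9: eax=9
after mov edx, 13: edx=13
after add ecx, edx: ecx=11+13=24
after sub edx, 1: edx=13-1=12
cmp edx, 6  (cmp 12,6)
jg body: taken
after add ecx, edx: ecx=24+12=36
after sub edx, 1: edx=12-1=11
cmp edx, 6  (cmp 11,6)
jg body: taken
after add ecx, edx: ecx=36+11=47
after sub edx, 1: edx=11-1=10
cmp edx, 6  (cmp 10,6)
jg body: taken
after add ecx, edx: ecx=47+10=57
after sub edx, 1: edx=10-1=9
cmp edx, 6  (cmp 9,6)
jg body: taken
after add ecx, edx: ecx=57+9=66
after sub edx, 1: edx=9-1=8
cmp edx, 6  (cmp 8,6)
jg body: taken
after add ecx, edx: ecx=66+8=74
after sub edx, 1: edx=8-1=7
cmp edx, 6  (cmp 7,6)
jg body: taken
after add ecx, edx: ecx=74+7=81
after sub edx, 1: edx=7-1=6
cmp edx, 6  (cmp 6,6)
jg body: not taken
halt.
Total executed instructions: 32.

32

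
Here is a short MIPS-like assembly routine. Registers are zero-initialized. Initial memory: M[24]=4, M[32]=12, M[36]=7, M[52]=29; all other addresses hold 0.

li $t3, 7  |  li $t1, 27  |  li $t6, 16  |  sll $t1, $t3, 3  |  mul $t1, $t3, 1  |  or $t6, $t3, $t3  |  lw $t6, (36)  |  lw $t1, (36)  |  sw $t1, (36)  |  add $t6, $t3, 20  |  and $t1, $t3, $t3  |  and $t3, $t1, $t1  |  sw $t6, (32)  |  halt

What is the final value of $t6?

27

$t3=7
$t1=27
$t6=16
$t1=7<<3=56
$t1=7*1=7
$t6=7|7=7
$t6=M[36]=7
$t1=M[36]=7
sw $t1, (36) → M[36]=7
$t6=7+20=27
$t1=7&7=7
$t3=7&7=7
sw $t6, (32) → M[32]=27
halt.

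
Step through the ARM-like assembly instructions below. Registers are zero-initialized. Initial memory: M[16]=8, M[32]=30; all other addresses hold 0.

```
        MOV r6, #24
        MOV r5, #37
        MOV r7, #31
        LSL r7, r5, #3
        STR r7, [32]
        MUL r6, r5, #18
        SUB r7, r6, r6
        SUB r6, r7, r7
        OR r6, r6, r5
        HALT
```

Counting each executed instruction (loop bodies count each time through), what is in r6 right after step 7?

666

r6=24
r5=37
r7=31
r7=37<<3=296
STR r7, [32] → M[32]=296
r6=37*18=666
r7=666-666=0
After step 7: r6 = 666.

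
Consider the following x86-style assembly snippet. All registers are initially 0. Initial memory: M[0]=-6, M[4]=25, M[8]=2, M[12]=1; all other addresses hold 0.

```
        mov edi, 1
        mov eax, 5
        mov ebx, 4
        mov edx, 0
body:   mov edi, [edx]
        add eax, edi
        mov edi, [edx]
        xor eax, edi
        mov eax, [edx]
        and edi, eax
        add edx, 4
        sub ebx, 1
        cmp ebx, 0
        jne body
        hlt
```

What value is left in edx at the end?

mov edi, 1 → edi=1
mov eax, 5 → eax=5
mov ebx, 4 → ebx=4
mov edx, 0 → edx=0
mov edi, [edx] → edi=M[0]=-6
add eax, edi → eax=5+(-6)=-1
mov edi, [edx] → edi=M[0]=-6
xor eax, edi → eax=(-1)^(-6)=5
mov eax, [edx] → eax=M[0]=-6
and edi, eax → edi=(-6)&(-6)=-6
add edx, 4 → edx=0+4=4
sub ebx, 1 → ebx=4-1=3
cmp ebx, 0  (cmp 3,0)
jne body: taken
mov edi, [edx] → edi=M[4]=25
add eax, edi → eax=(-6)+25=19
mov edi, [edx] → edi=M[4]=25
xor eax, edi → eax=19^25=10
mov eax, [edx] → eax=M[4]=25
and edi, eax → edi=25&25=25
add edx, 4 → edx=4+4=8
sub ebx, 1 → ebx=3-1=2
cmp ebx, 0  (cmp 2,0)
jne body: taken
mov edi, [edx] → edi=M[8]=2
add eax, edi → eax=25+2=27
mov edi, [edx] → edi=M[8]=2
xor eax, edi → eax=27^2=25
mov eax, [edx] → eax=M[8]=2
and edi, eax → edi=2&2=2
add edx, 4 → edx=8+4=12
sub ebx, 1 → ebx=2-1=1
cmp ebx, 0  (cmp 1,0)
jne body: taken
mov edi, [edx] → edi=M[12]=1
add eax, edi → eax=2+1=3
mov edi, [edx] → edi=M[12]=1
xor eax, edi → eax=3^1=2
mov eax, [edx] → eax=M[12]=1
and edi, eax → edi=1&1=1
add edx, 4 → edx=12+4=16
sub ebx, 1 → ebx=1-1=0
cmp ebx, 0  (cmp 0,0)
jne body: not taken
halt.

16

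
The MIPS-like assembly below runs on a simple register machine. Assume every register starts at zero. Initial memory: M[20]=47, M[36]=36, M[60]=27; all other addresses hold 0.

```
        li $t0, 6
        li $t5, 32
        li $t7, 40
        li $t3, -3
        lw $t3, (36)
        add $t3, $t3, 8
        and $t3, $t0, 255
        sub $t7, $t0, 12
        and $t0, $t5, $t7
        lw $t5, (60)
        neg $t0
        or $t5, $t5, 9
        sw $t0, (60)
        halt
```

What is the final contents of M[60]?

after li $t0, 6: $t0=6
after li $t5, 32: $t5=32
after li $t7, 40: $t7=40
after li $t3, -3: $t3=-3
after lw $t3, (36): $t3=M[36]=36
after add $t3, $t3, 8: $t3=36+8=44
after and $t3, $t0, 255: $t3=6&255=6
after sub $t7, $t0, 12: $t7=6-12=-6
after and $t0, $t5, $t7: $t0=32&(-6)=32
after lw $t5, (60): $t5=M[60]=27
after neg $t0: $t0=-(32)=-32
after or $t5, $t5, 9: $t5=27|9=27
sw $t0, (60) → M[60]=-32
halt.

-32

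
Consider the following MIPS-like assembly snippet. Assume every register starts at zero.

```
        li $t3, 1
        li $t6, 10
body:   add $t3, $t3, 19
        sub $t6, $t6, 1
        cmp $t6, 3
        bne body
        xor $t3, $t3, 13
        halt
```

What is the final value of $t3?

$t3=1
$t6=10
$t3=1+19=20
$t6=10-1=9
cmp $t6, 3  (cmp 9,3)
bne body: taken
$t3=20+19=39
$t6=9-1=8
cmp $t6, 3  (cmp 8,3)
bne body: taken
$t3=39+19=58
$t6=8-1=7
cmp $t6, 3  (cmp 7,3)
bne body: taken
$t3=58+19=77
$t6=7-1=6
cmp $t6, 3  (cmp 6,3)
bne body: taken
$t3=77+19=96
$t6=6-1=5
cmp $t6, 3  (cmp 5,3)
bne body: taken
$t3=96+19=115
$t6=5-1=4
cmp $t6, 3  (cmp 4,3)
bne body: taken
$t3=115+19=134
$t6=4-1=3
cmp $t6, 3  (cmp 3,3)
bne body: not taken
$t3=134^13=139
halt.

139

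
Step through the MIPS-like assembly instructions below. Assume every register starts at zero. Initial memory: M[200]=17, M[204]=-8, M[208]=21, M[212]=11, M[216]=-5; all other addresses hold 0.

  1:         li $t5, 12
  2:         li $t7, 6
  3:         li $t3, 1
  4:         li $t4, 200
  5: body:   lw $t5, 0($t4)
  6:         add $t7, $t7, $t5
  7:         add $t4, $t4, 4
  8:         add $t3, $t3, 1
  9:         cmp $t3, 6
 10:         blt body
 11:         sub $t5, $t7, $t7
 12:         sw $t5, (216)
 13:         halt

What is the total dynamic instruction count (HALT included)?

after li $t5, 12: $t5=12
after li $t7, 6: $t7=6
after li $t3, 1: $t3=1
after li $t4, 200: $t4=200
after lw $t5, 0($t4): $t5=M[200]=17
after add $t7, $t7, $t5: $t7=6+17=23
after add $t4, $t4, 4: $t4=200+4=204
after add $t3, $t3, 1: $t3=1+1=2
cmp $t3, 6  (cmp 2,6)
blt body: taken
after lw $t5, 0($t4): $t5=M[204]=-8
after add $t7, $t7, $t5: $t7=23+(-8)=15
after add $t4, $t4, 4: $t4=204+4=208
after add $t3, $t3, 1: $t3=2+1=3
cmp $t3, 6  (cmp 3,6)
blt body: taken
after lw $t5, 0($t4): $t5=M[208]=21
after add $t7, $t7, $t5: $t7=15+21=36
after add $t4, $t4, 4: $t4=208+4=212
after add $t3, $t3, 1: $t3=3+1=4
cmp $t3, 6  (cmp 4,6)
blt body: taken
after lw $t5, 0($t4): $t5=M[212]=11
after add $t7, $t7, $t5: $t7=36+11=47
after add $t4, $t4, 4: $t4=212+4=216
after add $t3, $t3, 1: $t3=4+1=5
cmp $t3, 6  (cmp 5,6)
blt body: taken
after lw $t5, 0($t4): $t5=M[216]=-5
after add $t7, $t7, $t5: $t7=47+(-5)=42
after add $t4, $t4, 4: $t4=216+4=220
after add $t3, $t3, 1: $t3=5+1=6
cmp $t3, 6  (cmp 6,6)
blt body: not taken
after sub $t5, $t7, $t7: $t5=42-42=0
sw $t5, (216) → M[216]=0
halt.
Total executed instructions: 37.

37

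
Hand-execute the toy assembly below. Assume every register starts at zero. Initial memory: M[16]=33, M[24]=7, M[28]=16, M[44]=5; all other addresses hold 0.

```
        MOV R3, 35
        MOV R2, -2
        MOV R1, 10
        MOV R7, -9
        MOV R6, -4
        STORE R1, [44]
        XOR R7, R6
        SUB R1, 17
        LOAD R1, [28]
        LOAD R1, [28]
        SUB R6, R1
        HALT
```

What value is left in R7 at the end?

11

MOV R3, 35 → R3=35
MOV R2, -2 → R2=-2
MOV R1, 10 → R1=10
MOV R7, -9 → R7=-9
MOV R6, -4 → R6=-4
STORE R1, [44] → M[44]=10
XOR R7, R6 → R7=(-9)^(-4)=11
SUB R1, 17 → R1=10-17=-7
LOAD R1, [28] → R1=M[28]=16
LOAD R1, [28] → R1=M[28]=16
SUB R6, R1 → R6=(-4)-16=-20
halt.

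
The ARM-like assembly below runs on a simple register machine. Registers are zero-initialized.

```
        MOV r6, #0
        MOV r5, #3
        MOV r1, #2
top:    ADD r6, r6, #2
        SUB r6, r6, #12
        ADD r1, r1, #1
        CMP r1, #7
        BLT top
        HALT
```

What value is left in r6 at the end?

after MOV r6, #0: r6=0
after MOV r5, #3: r5=3
after MOV r1, #2: r1=2
after ADD r6, r6, #2: r6=0+2=2
after SUB r6, r6, #12: r6=2-12=-10
after ADD r1, r1, #1: r1=2+1=3
CMP r1, #7  (cmp 3,7)
BLT top: taken
after ADD r6, r6, #2: r6=(-10)+2=-8
after SUB r6, r6, #12: r6=(-8)-12=-20
after ADD r1, r1, #1: r1=3+1=4
CMP r1, #7  (cmp 4,7)
BLT top: taken
after ADD r6, r6, #2: r6=(-20)+2=-18
after SUB r6, r6, #12: r6=(-18)-12=-30
after ADD r1, r1, #1: r1=4+1=5
CMP r1, #7  (cmp 5,7)
BLT top: taken
after ADD r6, r6, #2: r6=(-30)+2=-28
after SUB r6, r6, #12: r6=(-28)-12=-40
after ADD r1, r1, #1: r1=5+1=6
CMP r1, #7  (cmp 6,7)
BLT top: taken
after ADD r6, r6, #2: r6=(-40)+2=-38
after SUB r6, r6, #12: r6=(-38)-12=-50
after ADD r1, r1, #1: r1=6+1=7
CMP r1, #7  (cmp 7,7)
BLT top: not taken
halt.

-50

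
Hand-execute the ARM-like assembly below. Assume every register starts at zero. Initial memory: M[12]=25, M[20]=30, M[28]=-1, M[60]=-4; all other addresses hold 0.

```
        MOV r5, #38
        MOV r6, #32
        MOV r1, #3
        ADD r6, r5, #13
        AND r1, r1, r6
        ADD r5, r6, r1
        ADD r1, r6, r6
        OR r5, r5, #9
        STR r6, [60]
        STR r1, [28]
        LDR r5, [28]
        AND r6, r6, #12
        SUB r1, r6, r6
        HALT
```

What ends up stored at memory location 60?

MOV r5, #38 → r5=38
MOV r6, #32 → r6=32
MOV r1, #3 → r1=3
ADD r6, r5, #13 → r6=38+13=51
AND r1, r1, r6 → r1=3&51=3
ADD r5, r6, r1 → r5=51+3=54
ADD r1, r6, r6 → r1=51+51=102
OR r5, r5, #9 → r5=54|9=63
STR r6, [60] → M[60]=51
STR r1, [28] → M[28]=102
LDR r5, [28] → r5=M[28]=102
AND r6, r6, #12 → r6=51&12=0
SUB r1, r6, r6 → r1=0-0=0
halt.

51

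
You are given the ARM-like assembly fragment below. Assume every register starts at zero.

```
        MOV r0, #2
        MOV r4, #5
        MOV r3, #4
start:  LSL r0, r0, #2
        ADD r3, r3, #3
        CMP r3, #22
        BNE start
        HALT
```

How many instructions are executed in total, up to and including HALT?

28

MOV r0, #2 → r0=2
MOV r4, #5 → r4=5
MOV r3, #4 → r3=4
LSL r0, r0, #2 → r0=2<<2=8
ADD r3, r3, #3 → r3=4+3=7
CMP r3, #22  (cmp 7,22)
BNE start: taken
LSL r0, r0, #2 → r0=8<<2=32
ADD r3, r3, #3 → r3=7+3=10
CMP r3, #22  (cmp 10,22)
BNE start: taken
LSL r0, r0, #2 → r0=32<<2=128
ADD r3, r3, #3 → r3=10+3=13
CMP r3, #22  (cmp 13,22)
BNE start: taken
LSL r0, r0, #2 → r0=128<<2=512
ADD r3, r3, #3 → r3=13+3=16
CMP r3, #22  (cmp 16,22)
BNE start: taken
LSL r0, r0, #2 → r0=512<<2=2048
ADD r3, r3, #3 → r3=16+3=19
CMP r3, #22  (cmp 19,22)
BNE start: taken
LSL r0, r0, #2 → r0=2048<<2=8192
ADD r3, r3, #3 → r3=19+3=22
CMP r3, #22  (cmp 22,22)
BNE start: not taken
halt.
Total executed instructions: 28.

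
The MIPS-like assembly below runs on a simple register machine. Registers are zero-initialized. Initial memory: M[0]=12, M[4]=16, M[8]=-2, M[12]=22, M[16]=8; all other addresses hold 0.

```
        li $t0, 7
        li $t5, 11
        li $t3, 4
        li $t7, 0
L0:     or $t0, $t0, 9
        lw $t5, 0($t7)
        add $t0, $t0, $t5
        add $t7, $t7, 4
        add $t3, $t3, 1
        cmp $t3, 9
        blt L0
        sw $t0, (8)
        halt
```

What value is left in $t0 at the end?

71

after li $t0, 7: $t0=7
after li $t5, 11: $t5=11
after li $t3, 4: $t3=4
after li $t7, 0: $t7=0
after or $t0, $t0, 9: $t0=7|9=15
after lw $t5, 0($t7): $t5=M[0]=12
after add $t0, $t0, $t5: $t0=15+12=27
after add $t7, $t7, 4: $t7=0+4=4
after add $t3, $t3, 1: $t3=4+1=5
cmp $t3, 9  (cmp 5,9)
blt L0: taken
after or $t0, $t0, 9: $t0=27|9=27
after lw $t5, 0($t7): $t5=M[4]=16
after add $t0, $t0, $t5: $t0=27+16=43
after add $t7, $t7, 4: $t7=4+4=8
after add $t3, $t3, 1: $t3=5+1=6
cmp $t3, 9  (cmp 6,9)
blt L0: taken
after or $t0, $t0, 9: $t0=43|9=43
after lw $t5, 0($t7): $t5=M[8]=-2
after add $t0, $t0, $t5: $t0=43+(-2)=41
after add $t7, $t7, 4: $t7=8+4=12
after add $t3, $t3, 1: $t3=6+1=7
cmp $t3, 9  (cmp 7,9)
blt L0: taken
after or $t0, $t0, 9: $t0=41|9=41
after lw $t5, 0($t7): $t5=M[12]=22
after add $t0, $t0, $t5: $t0=41+22=63
after add $t7, $t7, 4: $t7=12+4=16
after add $t3, $t3, 1: $t3=7+1=8
cmp $t3, 9  (cmp 8,9)
blt L0: taken
after or $t0, $t0, 9: $t0=63|9=63
after lw $t5, 0($t7): $t5=M[16]=8
after add $t0, $t0, $t5: $t0=63+8=71
after add $t7, $t7, 4: $t7=16+4=20
after add $t3, $t3, 1: $t3=8+1=9
cmp $t3, 9  (cmp 9,9)
blt L0: not taken
sw $t0, (8) → M[8]=71
halt.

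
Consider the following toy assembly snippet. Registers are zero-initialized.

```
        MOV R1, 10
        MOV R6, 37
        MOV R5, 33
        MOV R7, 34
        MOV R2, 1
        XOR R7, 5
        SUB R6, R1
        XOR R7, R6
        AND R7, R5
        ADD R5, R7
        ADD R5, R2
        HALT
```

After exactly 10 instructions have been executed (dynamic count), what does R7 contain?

MOV R1, 10 → R1=10
MOV R6, 37 → R6=37
MOV R5, 33 → R5=33
MOV R7, 34 → R7=34
MOV R2, 1 → R2=1
XOR R7, 5 → R7=34^5=39
SUB R6, R1 → R6=37-10=27
XOR R7, R6 → R7=39^27=60
AND R7, R5 → R7=60&33=32
ADD R5, R7 → R5=33+32=65
After step 10: R7 = 32.

32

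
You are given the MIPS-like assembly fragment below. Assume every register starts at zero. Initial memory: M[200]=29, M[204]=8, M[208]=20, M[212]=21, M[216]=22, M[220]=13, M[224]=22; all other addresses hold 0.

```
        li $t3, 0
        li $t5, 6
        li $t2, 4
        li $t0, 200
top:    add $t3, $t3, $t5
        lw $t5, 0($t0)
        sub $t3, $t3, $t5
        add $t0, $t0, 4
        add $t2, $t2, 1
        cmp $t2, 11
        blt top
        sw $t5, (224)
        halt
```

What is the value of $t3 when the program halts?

li $t3, 0 → $t3=0
li $t5, 6 → $t5=6
li $t2, 4 → $t2=4
li $t0, 200 → $t0=200
add $t3, $t3, $t5 → $t3=0+6=6
lw $t5, 0($t0) → $t5=M[200]=29
sub $t3, $t3, $t5 → $t3=6-29=-23
add $t0, $t0, 4 → $t0=200+4=204
add $t2, $t2, 1 → $t2=4+1=5
cmp $t2, 11  (cmp 5,11)
blt top: taken
add $t3, $t3, $t5 → $t3=(-23)+29=6
lw $t5, 0($t0) → $t5=M[204]=8
sub $t3, $t3, $t5 → $t3=6-8=-2
add $t0, $t0, 4 → $t0=204+4=208
add $t2, $t2, 1 → $t2=5+1=6
cmp $t2, 11  (cmp 6,11)
blt top: taken
add $t3, $t3, $t5 → $t3=(-2)+8=6
lw $t5, 0($t0) → $t5=M[208]=20
sub $t3, $t3, $t5 → $t3=6-20=-14
add $t0, $t0, 4 → $t0=208+4=212
add $t2, $t2, 1 → $t2=6+1=7
cmp $t2, 11  (cmp 7,11)
blt top: taken
add $t3, $t3, $t5 → $t3=(-14)+20=6
lw $t5, 0($t0) → $t5=M[212]=21
sub $t3, $t3, $t5 → $t3=6-21=-15
add $t0, $t0, 4 → $t0=212+4=216
add $t2, $t2, 1 → $t2=7+1=8
cmp $t2, 11  (cmp 8,11)
blt top: taken
add $t3, $t3, $t5 → $t3=(-15)+21=6
lw $t5, 0($t0) → $t5=M[216]=22
sub $t3, $t3, $t5 → $t3=6-22=-16
add $t0, $t0, 4 → $t0=216+4=220
add $t2, $t2, 1 → $t2=8+1=9
cmp $t2, 11  (cmp 9,11)
blt top: taken
add $t3, $t3, $t5 → $t3=(-16)+22=6
lw $t5, 0($t0) → $t5=M[220]=13
sub $t3, $t3, $t5 → $t3=6-13=-7
add $t0, $t0, 4 → $t0=220+4=224
add $t2, $t2, 1 → $t2=9+1=10
cmp $t2, 11  (cmp 10,11)
blt top: taken
add $t3, $t3, $t5 → $t3=(-7)+13=6
lw $t5, 0($t0) → $t5=M[224]=22
sub $t3, $t3, $t5 → $t3=6-22=-16
add $t0, $t0, 4 → $t0=224+4=228
add $t2, $t2, 1 → $t2=10+1=11
cmp $t2, 11  (cmp 11,11)
blt top: not taken
sw $t5, (224) → M[224]=22
halt.

-16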